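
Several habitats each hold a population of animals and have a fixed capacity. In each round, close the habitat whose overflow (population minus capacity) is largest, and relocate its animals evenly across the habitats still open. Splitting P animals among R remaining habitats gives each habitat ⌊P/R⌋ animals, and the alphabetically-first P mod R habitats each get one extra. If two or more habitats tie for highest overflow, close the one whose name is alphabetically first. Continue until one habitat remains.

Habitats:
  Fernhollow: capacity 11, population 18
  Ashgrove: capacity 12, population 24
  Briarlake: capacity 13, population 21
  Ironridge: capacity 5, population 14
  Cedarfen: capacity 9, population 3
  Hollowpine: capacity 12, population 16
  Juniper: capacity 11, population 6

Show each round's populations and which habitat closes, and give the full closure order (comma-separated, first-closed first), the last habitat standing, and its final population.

Round 1: Ashgrove=24 Briarlake=21 Cedarfen=3 Fernhollow=18 Hollowpine=16 Ironridge=14 Juniper=6 → close Ashgrove (overflow 12)
  24÷6 = 4 each, +1 to first 0
Round 2: Briarlake=25 Cedarfen=7 Fernhollow=22 Hollowpine=20 Ironridge=18 Juniper=10 → close Ironridge (overflow 13)
  18÷5 = 3 each, +1 to first 3
Round 3: Briarlake=29 Cedarfen=11 Fernhollow=26 Hollowpine=23 Juniper=13 → close Briarlake (overflow 16)
  29÷4 = 7 each, +1 to first 1
Round 4: Cedarfen=19 Fernhollow=33 Hollowpine=30 Juniper=20 → close Fernhollow (overflow 22)
  33÷3 = 11 each, +1 to first 0
Round 5: Cedarfen=30 Hollowpine=41 Juniper=31 → close Hollowpine (overflow 29)
  41÷2 = 20 each, +1 to first 1
Round 6: Cedarfen=51 Juniper=51 → close Cedarfen (overflow 42)
  51÷1 = 51 each, +1 to first 0

Closure order: Ashgrove, Ironridge, Briarlake, Fernhollow, Hollowpine, Cedarfen
Last habitat: Juniper with 102 animals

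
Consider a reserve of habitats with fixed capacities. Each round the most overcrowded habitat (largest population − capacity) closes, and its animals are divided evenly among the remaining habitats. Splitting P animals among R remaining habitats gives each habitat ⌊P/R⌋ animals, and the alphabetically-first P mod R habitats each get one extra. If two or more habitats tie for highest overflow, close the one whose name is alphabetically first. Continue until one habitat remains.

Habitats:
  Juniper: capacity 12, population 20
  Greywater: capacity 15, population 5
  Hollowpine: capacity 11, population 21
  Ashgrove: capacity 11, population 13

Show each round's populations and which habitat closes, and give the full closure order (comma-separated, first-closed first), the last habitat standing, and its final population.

Round 1: Ashgrove=13 Greywater=5 Hollowpine=21 Juniper=20 → close Hollowpine (overflow 10)
  21÷3 = 7 each, +1 to first 0
Round 2: Ashgrove=20 Greywater=12 Juniper=27 → close Juniper (overflow 15)
  27÷2 = 13 each, +1 to first 1
Round 3: Ashgrove=34 Greywater=25 → close Ashgrove (overflow 23)
  34÷1 = 34 each, +1 to first 0

Closure order: Hollowpine, Juniper, Ashgrove
Last habitat: Greywater with 59 animals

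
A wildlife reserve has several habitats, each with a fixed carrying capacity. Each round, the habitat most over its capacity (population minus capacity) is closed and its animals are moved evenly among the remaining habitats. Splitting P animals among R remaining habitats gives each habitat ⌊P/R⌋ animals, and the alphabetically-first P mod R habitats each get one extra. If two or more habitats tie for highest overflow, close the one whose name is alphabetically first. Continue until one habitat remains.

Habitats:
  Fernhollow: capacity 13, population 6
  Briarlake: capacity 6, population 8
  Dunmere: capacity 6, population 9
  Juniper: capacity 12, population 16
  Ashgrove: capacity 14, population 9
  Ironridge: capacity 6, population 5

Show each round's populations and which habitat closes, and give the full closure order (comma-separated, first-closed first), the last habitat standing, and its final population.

Round 1: Ashgrove=9 Briarlake=8 Dunmere=9 Fernhollow=6 Ironridge=5 Juniper=16 → close Juniper (overflow 4)
  16÷5 = 3 each, +1 to first 1
Round 2: Ashgrove=13 Briarlake=11 Dunmere=12 Fernhollow=9 Ironridge=8 → close Dunmere (overflow 6)
  12÷4 = 3 each, +1 to first 0
Round 3: Ashgrove=16 Briarlake=14 Fernhollow=12 Ironridge=11 → close Briarlake (overflow 8)
  14÷3 = 4 each, +1 to first 2
Round 4: Ashgrove=21 Fernhollow=17 Ironridge=15 → close Ironridge (overflow 9)
  15÷2 = 7 each, +1 to first 1
Round 5: Ashgrove=29 Fernhollow=24 → close Ashgrove (overflow 15)
  29÷1 = 29 each, +1 to first 0

Closure order: Juniper, Dunmere, Briarlake, Ironridge, Ashgrove
Last habitat: Fernhollow with 53 animals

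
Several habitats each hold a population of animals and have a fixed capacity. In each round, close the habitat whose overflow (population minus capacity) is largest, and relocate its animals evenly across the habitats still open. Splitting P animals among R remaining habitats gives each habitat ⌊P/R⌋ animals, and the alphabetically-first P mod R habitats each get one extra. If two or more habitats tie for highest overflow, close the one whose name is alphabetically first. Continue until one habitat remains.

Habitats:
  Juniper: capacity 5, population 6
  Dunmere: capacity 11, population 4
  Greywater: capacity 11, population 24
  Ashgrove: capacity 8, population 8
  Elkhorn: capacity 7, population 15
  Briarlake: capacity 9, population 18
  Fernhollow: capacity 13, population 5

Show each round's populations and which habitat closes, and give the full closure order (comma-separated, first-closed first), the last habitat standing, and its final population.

Closure order: Greywater, Briarlake, Elkhorn, Ashgrove, Juniper, Dunmere
Last habitat: Fernhollow with 80 animals

Round 1: Ashgrove=8 Briarlake=18 Dunmere=4 Elkhorn=15 Fernhollow=5 Greywater=24 Juniper=6 → close Greywater (overflow 13)
  24÷6 = 4 each, +1 to first 0
Round 2: Ashgrove=12 Briarlake=22 Dunmere=8 Elkhorn=19 Fernhollow=9 Juniper=10 → close Briarlake (overflow 13)
  22÷5 = 4 each, +1 to first 2
Round 3: Ashgrove=17 Dunmere=13 Elkhorn=23 Fernhollow=13 Juniper=14 → close Elkhorn (overflow 16)
  23÷4 = 5 each, +1 to first 3
Round 4: Ashgrove=23 Dunmere=19 Fernhollow=19 Juniper=19 → close Ashgrove (overflow 15)
  23÷3 = 7 each, +1 to first 2
Round 5: Dunmere=27 Fernhollow=27 Juniper=26 → close Juniper (overflow 21)
  26÷2 = 13 each, +1 to first 0
Round 6: Dunmere=40 Fernhollow=40 → close Dunmere (overflow 29)
  40÷1 = 40 each, +1 to first 0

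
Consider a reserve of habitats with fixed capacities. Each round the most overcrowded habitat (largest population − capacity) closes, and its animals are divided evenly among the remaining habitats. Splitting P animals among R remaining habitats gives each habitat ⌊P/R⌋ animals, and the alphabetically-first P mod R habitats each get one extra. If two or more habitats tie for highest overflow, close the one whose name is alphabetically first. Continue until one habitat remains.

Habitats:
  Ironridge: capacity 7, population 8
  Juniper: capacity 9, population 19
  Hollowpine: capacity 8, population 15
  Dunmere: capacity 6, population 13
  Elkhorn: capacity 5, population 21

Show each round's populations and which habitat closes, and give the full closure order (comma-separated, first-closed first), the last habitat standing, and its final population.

Round 1: Dunmere=13 Elkhorn=21 Hollowpine=15 Ironridge=8 Juniper=19 → close Elkhorn (overflow 16)
  21÷4 = 5 each, +1 to first 1
Round 2: Dunmere=19 Hollowpine=20 Ironridge=13 Juniper=24 → close Juniper (overflow 15)
  24÷3 = 8 each, +1 to first 0
Round 3: Dunmere=27 Hollowpine=28 Ironridge=21 → close Dunmere (overflow 21)
  27÷2 = 13 each, +1 to first 1
Round 4: Hollowpine=42 Ironridge=34 → close Hollowpine (overflow 34)
  42÷1 = 42 each, +1 to first 0

Closure order: Elkhorn, Juniper, Dunmere, Hollowpine
Last habitat: Ironridge with 76 animals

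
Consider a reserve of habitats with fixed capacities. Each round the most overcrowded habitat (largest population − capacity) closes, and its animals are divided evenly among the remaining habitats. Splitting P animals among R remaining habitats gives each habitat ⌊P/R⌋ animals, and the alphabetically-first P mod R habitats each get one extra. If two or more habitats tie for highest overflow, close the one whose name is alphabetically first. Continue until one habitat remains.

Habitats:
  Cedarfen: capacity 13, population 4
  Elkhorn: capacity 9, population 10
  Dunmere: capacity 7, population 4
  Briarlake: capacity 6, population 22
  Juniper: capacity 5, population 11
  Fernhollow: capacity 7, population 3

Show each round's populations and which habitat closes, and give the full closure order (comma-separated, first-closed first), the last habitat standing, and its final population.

Round 1: Briarlake=22 Cedarfen=4 Dunmere=4 Elkhorn=10 Fernhollow=3 Juniper=11 → close Briarlake (overflow 16)
  22÷5 = 4 each, +1 to first 2
Round 2: Cedarfen=9 Dunmere=9 Elkhorn=14 Fernhollow=7 Juniper=15 → close Juniper (overflow 10)
  15÷4 = 3 each, +1 to first 3
Round 3: Cedarfen=13 Dunmere=13 Elkhorn=18 Fernhollow=10 → close Elkhorn (overflow 9)
  18÷3 = 6 each, +1 to first 0
Round 4: Cedarfen=19 Dunmere=19 Fernhollow=16 → close Dunmere (overflow 12)
  19÷2 = 9 each, +1 to first 1
Round 5: Cedarfen=29 Fernhollow=25 → close Fernhollow (overflow 18)
  25÷1 = 25 each, +1 to first 0

Closure order: Briarlake, Juniper, Elkhorn, Dunmere, Fernhollow
Last habitat: Cedarfen with 54 animals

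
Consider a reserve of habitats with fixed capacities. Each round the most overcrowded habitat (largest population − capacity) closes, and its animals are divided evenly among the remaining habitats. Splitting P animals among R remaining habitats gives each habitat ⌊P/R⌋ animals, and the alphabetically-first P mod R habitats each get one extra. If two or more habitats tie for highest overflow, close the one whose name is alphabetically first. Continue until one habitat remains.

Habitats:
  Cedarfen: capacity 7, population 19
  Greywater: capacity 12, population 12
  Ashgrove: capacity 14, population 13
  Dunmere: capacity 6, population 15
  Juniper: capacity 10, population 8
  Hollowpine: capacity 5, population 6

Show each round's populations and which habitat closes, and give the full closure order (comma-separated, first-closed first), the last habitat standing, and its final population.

Closure order: Cedarfen, Dunmere, Hollowpine, Greywater, Ashgrove
Last habitat: Juniper with 73 animals

Round 1: Ashgrove=13 Cedarfen=19 Dunmere=15 Greywater=12 Hollowpine=6 Juniper=8 → close Cedarfen (overflow 12)
  19÷5 = 3 each, +1 to first 4
Round 2: Ashgrove=17 Dunmere=19 Greywater=16 Hollowpine=10 Juniper=11 → close Dunmere (overflow 13)
  19÷4 = 4 each, +1 to first 3
Round 3: Ashgrove=22 Greywater=21 Hollowpine=15 Juniper=15 → close Hollowpine (overflow 10)
  15÷3 = 5 each, +1 to first 0
Round 4: Ashgrove=27 Greywater=26 Juniper=20 → close Greywater (overflow 14)
  26÷2 = 13 each, +1 to first 0
Round 5: Ashgrove=40 Juniper=33 → close Ashgrove (overflow 26)
  40÷1 = 40 each, +1 to first 0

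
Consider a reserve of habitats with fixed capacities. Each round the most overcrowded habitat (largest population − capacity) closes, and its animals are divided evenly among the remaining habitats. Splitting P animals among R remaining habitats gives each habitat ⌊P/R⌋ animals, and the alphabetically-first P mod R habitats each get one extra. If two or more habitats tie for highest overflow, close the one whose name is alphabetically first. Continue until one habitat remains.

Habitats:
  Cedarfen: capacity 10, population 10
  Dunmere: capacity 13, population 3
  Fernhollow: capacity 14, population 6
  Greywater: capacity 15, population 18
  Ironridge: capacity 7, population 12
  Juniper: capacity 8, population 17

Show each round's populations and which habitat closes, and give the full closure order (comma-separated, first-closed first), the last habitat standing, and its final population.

Closure order: Juniper, Ironridge, Greywater, Cedarfen, Fernhollow
Last habitat: Dunmere with 66 animals

Round 1: Cedarfen=10 Dunmere=3 Fernhollow=6 Greywater=18 Ironridge=12 Juniper=17 → close Juniper (overflow 9)
  17÷5 = 3 each, +1 to first 2
Round 2: Cedarfen=14 Dunmere=7 Fernhollow=9 Greywater=21 Ironridge=15 → close Ironridge (overflow 8)
  15÷4 = 3 each, +1 to first 3
Round 3: Cedarfen=18 Dunmere=11 Fernhollow=13 Greywater=24 → close Greywater (overflow 9)
  24÷3 = 8 each, +1 to first 0
Round 4: Cedarfen=26 Dunmere=19 Fernhollow=21 → close Cedarfen (overflow 16)
  26÷2 = 13 each, +1 to first 0
Round 5: Dunmere=32 Fernhollow=34 → close Fernhollow (overflow 20)
  34÷1 = 34 each, +1 to first 0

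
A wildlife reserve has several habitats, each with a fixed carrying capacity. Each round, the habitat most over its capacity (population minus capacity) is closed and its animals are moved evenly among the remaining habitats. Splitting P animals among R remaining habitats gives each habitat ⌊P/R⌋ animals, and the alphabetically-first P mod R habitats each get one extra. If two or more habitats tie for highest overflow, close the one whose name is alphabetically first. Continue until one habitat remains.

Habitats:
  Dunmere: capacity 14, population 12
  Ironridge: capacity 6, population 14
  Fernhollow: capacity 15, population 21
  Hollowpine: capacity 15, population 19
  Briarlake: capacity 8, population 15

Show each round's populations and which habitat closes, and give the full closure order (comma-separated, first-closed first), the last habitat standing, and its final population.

Closure order: Ironridge, Briarlake, Fernhollow, Hollowpine
Last habitat: Dunmere with 81 animals

Round 1: Briarlake=15 Dunmere=12 Fernhollow=21 Hollowpine=19 Ironridge=14 → close Ironridge (overflow 8)
  14÷4 = 3 each, +1 to first 2
Round 2: Briarlake=19 Dunmere=16 Fernhollow=24 Hollowpine=22 → close Briarlake (overflow 11)
  19÷3 = 6 each, +1 to first 1
Round 3: Dunmere=23 Fernhollow=30 Hollowpine=28 → close Fernhollow (overflow 15)
  30÷2 = 15 each, +1 to first 0
Round 4: Dunmere=38 Hollowpine=43 → close Hollowpine (overflow 28)
  43÷1 = 43 each, +1 to first 0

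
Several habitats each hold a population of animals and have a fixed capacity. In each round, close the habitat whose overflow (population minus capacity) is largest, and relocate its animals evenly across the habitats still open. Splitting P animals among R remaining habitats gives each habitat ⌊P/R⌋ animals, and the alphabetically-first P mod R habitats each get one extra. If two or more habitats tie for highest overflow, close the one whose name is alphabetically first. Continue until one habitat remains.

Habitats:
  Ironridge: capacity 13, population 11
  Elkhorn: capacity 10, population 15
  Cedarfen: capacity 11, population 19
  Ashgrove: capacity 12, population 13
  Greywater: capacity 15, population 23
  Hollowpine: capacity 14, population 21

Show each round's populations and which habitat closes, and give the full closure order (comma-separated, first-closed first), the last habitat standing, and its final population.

Round 1: Ashgrove=13 Cedarfen=19 Elkhorn=15 Greywater=23 Hollowpine=21 Ironridge=11 → close Cedarfen (overflow 8)
  19÷5 = 3 each, +1 to first 4
Round 2: Ashgrove=17 Elkhorn=19 Greywater=27 Hollowpine=25 Ironridge=14 → close Greywater (overflow 12)
  27÷4 = 6 each, +1 to first 3
Round 3: Ashgrove=24 Elkhorn=26 Hollowpine=32 Ironridge=20 → close Hollowpine (overflow 18)
  32÷3 = 10 each, +1 to first 2
Round 4: Ashgrove=35 Elkhorn=37 Ironridge=30 → close Elkhorn (overflow 27)
  37÷2 = 18 each, +1 to first 1
Round 5: Ashgrove=54 Ironridge=48 → close Ashgrove (overflow 42)
  54÷1 = 54 each, +1 to first 0

Closure order: Cedarfen, Greywater, Hollowpine, Elkhorn, Ashgrove
Last habitat: Ironridge with 102 animals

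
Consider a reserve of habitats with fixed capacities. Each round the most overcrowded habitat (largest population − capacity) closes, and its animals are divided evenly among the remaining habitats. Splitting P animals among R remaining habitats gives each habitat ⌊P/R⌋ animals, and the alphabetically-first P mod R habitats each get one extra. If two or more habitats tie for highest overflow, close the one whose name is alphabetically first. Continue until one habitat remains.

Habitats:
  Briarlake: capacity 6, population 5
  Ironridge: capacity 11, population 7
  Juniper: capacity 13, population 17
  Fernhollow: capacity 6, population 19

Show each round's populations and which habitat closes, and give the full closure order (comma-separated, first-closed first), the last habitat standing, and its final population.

Closure order: Fernhollow, Juniper, Briarlake
Last habitat: Ironridge with 48 animals

Round 1: Briarlake=5 Fernhollow=19 Ironridge=7 Juniper=17 → close Fernhollow (overflow 13)
  19÷3 = 6 each, +1 to first 1
Round 2: Briarlake=12 Ironridge=13 Juniper=23 → close Juniper (overflow 10)
  23÷2 = 11 each, +1 to first 1
Round 3: Briarlake=24 Ironridge=24 → close Briarlake (overflow 18)
  24÷1 = 24 each, +1 to first 0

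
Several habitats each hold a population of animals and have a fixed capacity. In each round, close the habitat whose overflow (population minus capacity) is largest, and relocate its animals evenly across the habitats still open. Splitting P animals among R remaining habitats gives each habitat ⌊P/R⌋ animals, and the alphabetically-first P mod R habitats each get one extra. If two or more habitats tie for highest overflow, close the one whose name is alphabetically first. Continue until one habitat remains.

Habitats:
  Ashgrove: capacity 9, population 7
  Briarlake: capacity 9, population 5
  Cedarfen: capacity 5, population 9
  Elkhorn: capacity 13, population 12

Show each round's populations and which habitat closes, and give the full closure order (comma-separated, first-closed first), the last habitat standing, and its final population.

Round 1: Ashgrove=7 Briarlake=5 Cedarfen=9 Elkhorn=12 → close Cedarfen (overflow 4)
  9÷3 = 3 each, +1 to first 0
Round 2: Ashgrove=10 Briarlake=8 Elkhorn=15 → close Elkhorn (overflow 2)
  15÷2 = 7 each, +1 to first 1
Round 3: Ashgrove=18 Briarlake=15 → close Ashgrove (overflow 9)
  18÷1 = 18 each, +1 to first 0

Closure order: Cedarfen, Elkhorn, Ashgrove
Last habitat: Briarlake with 33 animals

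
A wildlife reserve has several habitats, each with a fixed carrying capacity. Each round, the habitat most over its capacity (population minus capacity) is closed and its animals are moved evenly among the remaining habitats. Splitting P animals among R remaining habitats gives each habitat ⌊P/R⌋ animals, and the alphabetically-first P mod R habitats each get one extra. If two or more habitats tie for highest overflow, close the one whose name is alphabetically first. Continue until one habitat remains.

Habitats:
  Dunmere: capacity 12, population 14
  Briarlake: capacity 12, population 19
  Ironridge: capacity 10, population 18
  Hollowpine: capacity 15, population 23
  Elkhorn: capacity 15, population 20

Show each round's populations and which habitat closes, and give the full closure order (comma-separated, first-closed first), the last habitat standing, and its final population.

Round 1: Briarlake=19 Dunmere=14 Elkhorn=20 Hollowpine=23 Ironridge=18 → close Hollowpine (overflow 8)
  23÷4 = 5 each, +1 to first 3
Round 2: Briarlake=25 Dunmere=20 Elkhorn=26 Ironridge=23 → close Briarlake (overflow 13)
  25÷3 = 8 each, +1 to first 1
Round 3: Dunmere=29 Elkhorn=34 Ironridge=31 → close Ironridge (overflow 21)
  31÷2 = 15 each, +1 to first 1
Round 4: Dunmere=45 Elkhorn=49 → close Elkhorn (overflow 34)
  49÷1 = 49 each, +1 to first 0

Closure order: Hollowpine, Briarlake, Ironridge, Elkhorn
Last habitat: Dunmere with 94 animals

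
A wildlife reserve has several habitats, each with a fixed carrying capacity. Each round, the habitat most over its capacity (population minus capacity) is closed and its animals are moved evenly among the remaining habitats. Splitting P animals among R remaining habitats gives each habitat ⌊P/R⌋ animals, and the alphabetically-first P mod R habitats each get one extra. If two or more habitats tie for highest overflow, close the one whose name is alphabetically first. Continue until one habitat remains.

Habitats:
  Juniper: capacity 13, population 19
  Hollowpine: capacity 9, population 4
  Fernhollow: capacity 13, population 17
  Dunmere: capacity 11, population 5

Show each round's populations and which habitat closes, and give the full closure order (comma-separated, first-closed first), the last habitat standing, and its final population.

Round 1: Dunmere=5 Fernhollow=17 Hollowpine=4 Juniper=19 → close Juniper (overflow 6)
  19÷3 = 6 each, +1 to first 1
Round 2: Dunmere=12 Fernhollow=23 Hollowpine=10 → close Fernhollow (overflow 10)
  23÷2 = 11 each, +1 to first 1
Round 3: Dunmere=24 Hollowpine=21 → close Dunmere (overflow 13)
  24÷1 = 24 each, +1 to first 0

Closure order: Juniper, Fernhollow, Dunmere
Last habitat: Hollowpine with 45 animals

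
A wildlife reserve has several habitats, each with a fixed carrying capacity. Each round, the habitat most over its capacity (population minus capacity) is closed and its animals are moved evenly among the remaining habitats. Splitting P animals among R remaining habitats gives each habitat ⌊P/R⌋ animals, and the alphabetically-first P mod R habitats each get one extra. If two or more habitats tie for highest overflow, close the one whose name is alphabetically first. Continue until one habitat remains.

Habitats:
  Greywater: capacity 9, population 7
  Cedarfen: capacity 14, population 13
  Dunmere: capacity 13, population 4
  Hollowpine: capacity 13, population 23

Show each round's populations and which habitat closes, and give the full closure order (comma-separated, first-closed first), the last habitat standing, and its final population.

Round 1: Cedarfen=13 Dunmere=4 Greywater=7 Hollowpine=23 → close Hollowpine (overflow 10)
  23÷3 = 7 each, +1 to first 2
Round 2: Cedarfen=21 Dunmere=12 Greywater=14 → close Cedarfen (overflow 7)
  21÷2 = 10 each, +1 to first 1
Round 3: Dunmere=23 Greywater=24 → close Greywater (overflow 15)
  24÷1 = 24 each, +1 to first 0

Closure order: Hollowpine, Cedarfen, Greywater
Last habitat: Dunmere with 47 animals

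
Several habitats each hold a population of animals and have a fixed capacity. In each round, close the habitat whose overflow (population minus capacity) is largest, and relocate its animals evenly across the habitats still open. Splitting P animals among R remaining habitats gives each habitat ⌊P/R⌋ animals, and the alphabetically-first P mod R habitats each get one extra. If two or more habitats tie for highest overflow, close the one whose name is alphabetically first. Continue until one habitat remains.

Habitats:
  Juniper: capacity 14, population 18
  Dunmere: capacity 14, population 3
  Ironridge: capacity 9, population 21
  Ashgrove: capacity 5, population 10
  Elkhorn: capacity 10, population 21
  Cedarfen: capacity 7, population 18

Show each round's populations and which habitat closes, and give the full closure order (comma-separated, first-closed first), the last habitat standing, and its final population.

Round 1: Ashgrove=10 Cedarfen=18 Dunmere=3 Elkhorn=21 Ironridge=21 Juniper=18 → close Ironridge (overflow 12)
  21÷5 = 4 each, +1 to first 1
Round 2: Ashgrove=15 Cedarfen=22 Dunmere=7 Elkhorn=25 Juniper=22 → close Cedarfen (overflow 15)
  22÷4 = 5 each, +1 to first 2
Round 3: Ashgrove=21 Dunmere=13 Elkhorn=30 Juniper=27 → close Elkhorn (overflow 20)
  30÷3 = 10 each, +1 to first 0
Round 4: Ashgrove=31 Dunmere=23 Juniper=37 → close Ashgrove (overflow 26)
  31÷2 = 15 each, +1 to first 1
Round 5: Dunmere=39 Juniper=52 → close Juniper (overflow 38)
  52÷1 = 52 each, +1 to first 0

Closure order: Ironridge, Cedarfen, Elkhorn, Ashgrove, Juniper
Last habitat: Dunmere with 91 animals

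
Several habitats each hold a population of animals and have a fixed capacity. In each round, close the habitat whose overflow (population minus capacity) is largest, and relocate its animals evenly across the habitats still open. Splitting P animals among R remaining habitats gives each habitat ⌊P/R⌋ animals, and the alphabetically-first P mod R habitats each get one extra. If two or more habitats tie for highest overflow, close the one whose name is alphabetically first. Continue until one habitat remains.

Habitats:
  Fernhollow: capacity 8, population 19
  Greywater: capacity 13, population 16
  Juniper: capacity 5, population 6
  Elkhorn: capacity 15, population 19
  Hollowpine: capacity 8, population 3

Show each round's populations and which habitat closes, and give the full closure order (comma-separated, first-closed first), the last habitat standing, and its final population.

Closure order: Fernhollow, Elkhorn, Greywater, Juniper
Last habitat: Hollowpine with 63 animals

Round 1: Elkhorn=19 Fernhollow=19 Greywater=16 Hollowpine=3 Juniper=6 → close Fernhollow (overflow 11)
  19÷4 = 4 each, +1 to first 3
Round 2: Elkhorn=24 Greywater=21 Hollowpine=8 Juniper=10 → close Elkhorn (overflow 9)
  24÷3 = 8 each, +1 to first 0
Round 3: Greywater=29 Hollowpine=16 Juniper=18 → close Greywater (overflow 16)
  29÷2 = 14 each, +1 to first 1
Round 4: Hollowpine=31 Juniper=32 → close Juniper (overflow 27)
  32÷1 = 32 each, +1 to first 0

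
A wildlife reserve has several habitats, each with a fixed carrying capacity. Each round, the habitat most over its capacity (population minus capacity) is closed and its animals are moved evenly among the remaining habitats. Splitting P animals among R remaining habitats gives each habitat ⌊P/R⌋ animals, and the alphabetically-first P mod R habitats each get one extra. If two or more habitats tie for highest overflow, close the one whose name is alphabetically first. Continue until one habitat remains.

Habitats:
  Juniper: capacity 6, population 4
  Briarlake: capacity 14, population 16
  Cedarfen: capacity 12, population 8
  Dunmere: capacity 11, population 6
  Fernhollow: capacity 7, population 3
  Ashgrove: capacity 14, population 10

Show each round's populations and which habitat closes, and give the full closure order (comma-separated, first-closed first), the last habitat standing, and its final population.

Round 1: Ashgrove=10 Briarlake=16 Cedarfen=8 Dunmere=6 Fernhollow=3 Juniper=4 → close Briarlake (overflow 2)
  16÷5 = 3 each, +1 to first 1
Round 2: Ashgrove=14 Cedarfen=11 Dunmere=9 Fernhollow=6 Juniper=7 → close Juniper (overflow 1)
  7÷4 = 1 each, +1 to first 3
Round 3: Ashgrove=16 Cedarfen=13 Dunmere=11 Fernhollow=7 → close Ashgrove (overflow 2)
  16÷3 = 5 each, +1 to first 1
Round 4: Cedarfen=19 Dunmere=16 Fernhollow=12 → close Cedarfen (overflow 7)
  19÷2 = 9 each, +1 to first 1
Round 5: Dunmere=26 Fernhollow=21 → close Dunmere (overflow 15)
  26÷1 = 26 each, +1 to first 0

Closure order: Briarlake, Juniper, Ashgrove, Cedarfen, Dunmere
Last habitat: Fernhollow with 47 animals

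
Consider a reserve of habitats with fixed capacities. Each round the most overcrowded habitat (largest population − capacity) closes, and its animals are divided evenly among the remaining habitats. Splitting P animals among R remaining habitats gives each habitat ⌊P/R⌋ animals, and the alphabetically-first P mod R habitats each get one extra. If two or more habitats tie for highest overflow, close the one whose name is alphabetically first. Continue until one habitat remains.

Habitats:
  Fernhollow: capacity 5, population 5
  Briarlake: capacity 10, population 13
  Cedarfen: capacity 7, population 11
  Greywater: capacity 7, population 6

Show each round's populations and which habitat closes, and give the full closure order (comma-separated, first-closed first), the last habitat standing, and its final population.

Round 1: Briarlake=13 Cedarfen=11 Fernhollow=5 Greywater=6 → close Cedarfen (overflow 4)
  11÷3 = 3 each, +1 to first 2
Round 2: Briarlake=17 Fernhollow=9 Greywater=9 → close Briarlake (overflow 7)
  17÷2 = 8 each, +1 to first 1
Round 3: Fernhollow=18 Greywater=17 → close Fernhollow (overflow 13)
  18÷1 = 18 each, +1 to first 0

Closure order: Cedarfen, Briarlake, Fernhollow
Last habitat: Greywater with 35 animals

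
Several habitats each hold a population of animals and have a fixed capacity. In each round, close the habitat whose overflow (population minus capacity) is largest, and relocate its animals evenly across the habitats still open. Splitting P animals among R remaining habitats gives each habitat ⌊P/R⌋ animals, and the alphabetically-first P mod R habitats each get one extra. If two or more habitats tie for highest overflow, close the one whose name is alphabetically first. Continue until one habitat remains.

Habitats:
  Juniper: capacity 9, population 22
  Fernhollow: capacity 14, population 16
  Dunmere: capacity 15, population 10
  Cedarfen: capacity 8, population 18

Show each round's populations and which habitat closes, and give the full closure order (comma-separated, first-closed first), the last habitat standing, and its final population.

Closure order: Juniper, Cedarfen, Fernhollow
Last habitat: Dunmere with 66 animals

Round 1: Cedarfen=18 Dunmere=10 Fernhollow=16 Juniper=22 → close Juniper (overflow 13)
  22÷3 = 7 each, +1 to first 1
Round 2: Cedarfen=26 Dunmere=17 Fernhollow=23 → close Cedarfen (overflow 18)
  26÷2 = 13 each, +1 to first 0
Round 3: Dunmere=30 Fernhollow=36 → close Fernhollow (overflow 22)
  36÷1 = 36 each, +1 to first 0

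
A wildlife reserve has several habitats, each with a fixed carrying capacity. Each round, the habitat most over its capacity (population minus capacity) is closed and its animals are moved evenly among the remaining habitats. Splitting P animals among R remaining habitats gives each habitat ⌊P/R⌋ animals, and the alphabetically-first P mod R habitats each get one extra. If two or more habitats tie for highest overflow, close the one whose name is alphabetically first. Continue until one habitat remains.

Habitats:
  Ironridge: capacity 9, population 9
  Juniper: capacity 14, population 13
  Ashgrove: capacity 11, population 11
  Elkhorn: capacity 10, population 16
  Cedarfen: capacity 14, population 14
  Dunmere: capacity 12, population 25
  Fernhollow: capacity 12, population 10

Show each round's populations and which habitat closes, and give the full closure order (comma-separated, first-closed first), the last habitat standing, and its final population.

Round 1: Ashgrove=11 Cedarfen=14 Dunmere=25 Elkhorn=16 Fernhollow=10 Ironridge=9 Juniper=13 → close Dunmere (overflow 13)
  25÷6 = 4 each, +1 to first 1
Round 2: Ashgrove=16 Cedarfen=18 Elkhorn=20 Fernhollow=14 Ironridge=13 Juniper=17 → close Elkhorn (overflow 10)
  20÷5 = 4 each, +1 to first 0
Round 3: Ashgrove=20 Cedarfen=22 Fernhollow=18 Ironridge=17 Juniper=21 → close Ashgrove (overflow 9)
  20÷4 = 5 each, +1 to first 0
Round 4: Cedarfen=27 Fernhollow=23 Ironridge=22 Juniper=26 → close Cedarfen (overflow 13)
  27÷3 = 9 each, +1 to first 0
Round 5: Fernhollow=32 Ironridge=31 Juniper=35 → close Ironridge (overflow 22)
  31÷2 = 15 each, +1 to first 1
Round 6: Fernhollow=48 Juniper=50 → close Fernhollow (overflow 36)
  48÷1 = 48 each, +1 to first 0

Closure order: Dunmere, Elkhorn, Ashgrove, Cedarfen, Ironridge, Fernhollow
Last habitat: Juniper with 98 animals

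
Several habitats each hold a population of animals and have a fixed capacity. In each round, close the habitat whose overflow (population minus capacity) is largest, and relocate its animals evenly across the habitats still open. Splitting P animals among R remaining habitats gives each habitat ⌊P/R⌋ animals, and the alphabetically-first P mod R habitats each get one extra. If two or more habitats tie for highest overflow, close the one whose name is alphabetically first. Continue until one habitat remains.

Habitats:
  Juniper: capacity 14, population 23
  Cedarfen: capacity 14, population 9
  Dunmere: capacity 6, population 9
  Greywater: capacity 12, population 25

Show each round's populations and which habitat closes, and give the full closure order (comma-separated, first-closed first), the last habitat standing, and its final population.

Round 1: Cedarfen=9 Dunmere=9 Greywater=25 Juniper=23 → close Greywater (overflow 13)
  25÷3 = 8 each, +1 to first 1
Round 2: Cedarfen=18 Dunmere=17 Juniper=31 → close Juniper (overflow 17)
  31÷2 = 15 each, +1 to first 1
Round 3: Cedarfen=34 Dunmere=32 → close Dunmere (overflow 26)
  32÷1 = 32 each, +1 to first 0

Closure order: Greywater, Juniper, Dunmere
Last habitat: Cedarfen with 66 animals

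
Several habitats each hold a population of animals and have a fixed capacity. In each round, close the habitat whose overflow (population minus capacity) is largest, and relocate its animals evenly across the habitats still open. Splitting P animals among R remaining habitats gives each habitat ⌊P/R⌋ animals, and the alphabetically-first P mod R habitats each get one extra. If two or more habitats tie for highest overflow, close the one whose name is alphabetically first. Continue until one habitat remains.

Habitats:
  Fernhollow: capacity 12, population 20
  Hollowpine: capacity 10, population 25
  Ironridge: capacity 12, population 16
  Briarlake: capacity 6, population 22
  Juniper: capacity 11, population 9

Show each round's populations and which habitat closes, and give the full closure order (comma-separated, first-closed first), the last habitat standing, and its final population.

Closure order: Briarlake, Hollowpine, Fernhollow, Ironridge
Last habitat: Juniper with 92 animals

Round 1: Briarlake=22 Fernhollow=20 Hollowpine=25 Ironridge=16 Juniper=9 → close Briarlake (overflow 16)
  22÷4 = 5 each, +1 to first 2
Round 2: Fernhollow=26 Hollowpine=31 Ironridge=21 Juniper=14 → close Hollowpine (overflow 21)
  31÷3 = 10 each, +1 to first 1
Round 3: Fernhollow=37 Ironridge=31 Juniper=24 → close Fernhollow (overflow 25)
  37÷2 = 18 each, +1 to first 1
Round 4: Ironridge=50 Juniper=42 → close Ironridge (overflow 38)
  50÷1 = 50 each, +1 to first 0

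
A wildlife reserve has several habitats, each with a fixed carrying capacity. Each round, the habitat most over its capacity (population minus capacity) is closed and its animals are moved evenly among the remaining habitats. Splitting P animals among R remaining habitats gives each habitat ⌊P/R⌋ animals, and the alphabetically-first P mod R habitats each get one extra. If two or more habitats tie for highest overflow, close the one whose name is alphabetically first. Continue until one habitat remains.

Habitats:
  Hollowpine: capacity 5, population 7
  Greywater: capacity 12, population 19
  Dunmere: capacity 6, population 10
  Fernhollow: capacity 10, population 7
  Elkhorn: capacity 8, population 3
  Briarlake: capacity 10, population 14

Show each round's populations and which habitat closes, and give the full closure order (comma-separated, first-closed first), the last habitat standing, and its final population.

Closure order: Greywater, Briarlake, Dunmere, Hollowpine, Elkhorn
Last habitat: Fernhollow with 60 animals

Round 1: Briarlake=14 Dunmere=10 Elkhorn=3 Fernhollow=7 Greywater=19 Hollowpine=7 → close Greywater (overflow 7)
  19÷5 = 3 each, +1 to first 4
Round 2: Briarlake=18 Dunmere=14 Elkhorn=7 Fernhollow=11 Hollowpine=10 → close Briarlake (overflow 8)
  18÷4 = 4 each, +1 to first 2
Round 3: Dunmere=19 Elkhorn=12 Fernhollow=15 Hollowpine=14 → close Dunmere (overflow 13)
  19÷3 = 6 each, +1 to first 1
Round 4: Elkhorn=19 Fernhollow=21 Hollowpine=20 → close Hollowpine (overflow 15)
  20÷2 = 10 each, +1 to first 0
Round 5: Elkhorn=29 Fernhollow=31 → close Elkhorn (overflow 21)
  29÷1 = 29 each, +1 to first 0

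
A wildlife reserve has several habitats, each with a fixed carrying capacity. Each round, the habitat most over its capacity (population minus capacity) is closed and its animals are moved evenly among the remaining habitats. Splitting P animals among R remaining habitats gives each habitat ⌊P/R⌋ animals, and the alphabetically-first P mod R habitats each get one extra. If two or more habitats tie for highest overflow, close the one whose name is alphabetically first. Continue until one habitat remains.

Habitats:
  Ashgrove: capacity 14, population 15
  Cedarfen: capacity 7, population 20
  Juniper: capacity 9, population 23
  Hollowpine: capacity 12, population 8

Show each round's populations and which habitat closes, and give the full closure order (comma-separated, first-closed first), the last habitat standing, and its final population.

Round 1: Ashgrove=15 Cedarfen=20 Hollowpine=8 Juniper=23 → close Juniper (overflow 14)
  23÷3 = 7 each, +1 to first 2
Round 2: Ashgrove=23 Cedarfen=28 Hollowpine=15 → close Cedarfen (overflow 21)
  28÷2 = 14 each, +1 to first 0
Round 3: Ashgrove=37 Hollowpine=29 → close Ashgrove (overflow 23)
  37÷1 = 37 each, +1 to first 0

Closure order: Juniper, Cedarfen, Ashgrove
Last habitat: Hollowpine with 66 animals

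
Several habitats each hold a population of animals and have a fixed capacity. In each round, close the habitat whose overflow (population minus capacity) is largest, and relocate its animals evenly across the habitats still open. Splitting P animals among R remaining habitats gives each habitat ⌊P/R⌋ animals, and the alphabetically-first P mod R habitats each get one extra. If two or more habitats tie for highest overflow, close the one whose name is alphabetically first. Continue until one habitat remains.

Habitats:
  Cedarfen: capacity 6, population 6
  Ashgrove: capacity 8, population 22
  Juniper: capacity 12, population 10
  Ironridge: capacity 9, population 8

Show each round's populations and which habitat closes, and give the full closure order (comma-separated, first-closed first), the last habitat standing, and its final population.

Round 1: Ashgrove=22 Cedarfen=6 Ironridge=8 Juniper=10 → close Ashgrove (overflow 14)
  22÷3 = 7 each, +1 to first 1
Round 2: Cedarfen=14 Ironridge=15 Juniper=17 → close Cedarfen (overflow 8)
  14÷2 = 7 each, +1 to first 0
Round 3: Ironridge=22 Juniper=24 → close Ironridge (overflow 13)
  22÷1 = 22 each, +1 to first 0

Closure order: Ashgrove, Cedarfen, Ironridge
Last habitat: Juniper with 46 animals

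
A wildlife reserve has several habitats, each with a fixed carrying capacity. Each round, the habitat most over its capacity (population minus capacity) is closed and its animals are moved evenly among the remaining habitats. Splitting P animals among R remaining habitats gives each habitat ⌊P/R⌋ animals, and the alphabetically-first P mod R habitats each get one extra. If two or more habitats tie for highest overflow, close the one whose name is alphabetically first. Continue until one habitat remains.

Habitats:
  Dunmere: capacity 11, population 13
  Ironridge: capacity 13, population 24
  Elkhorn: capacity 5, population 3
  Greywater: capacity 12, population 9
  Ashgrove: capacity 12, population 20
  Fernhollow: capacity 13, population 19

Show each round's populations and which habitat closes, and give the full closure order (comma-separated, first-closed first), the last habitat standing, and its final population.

Closure order: Ironridge, Ashgrove, Fernhollow, Dunmere, Elkhorn
Last habitat: Greywater with 88 animals

Round 1: Ashgrove=20 Dunmere=13 Elkhorn=3 Fernhollow=19 Greywater=9 Ironridge=24 → close Ironridge (overflow 11)
  24÷5 = 4 each, +1 to first 4
Round 2: Ashgrove=25 Dunmere=18 Elkhorn=8 Fernhollow=24 Greywater=13 → close Ashgrove (overflow 13)
  25÷4 = 6 each, +1 to first 1
Round 3: Dunmere=25 Elkhorn=14 Fernhollow=30 Greywater=19 → close Fernhollow (overflow 17)
  30÷3 = 10 each, +1 to first 0
Round 4: Dunmere=35 Elkhorn=24 Greywater=29 → close Dunmere (overflow 24)
  35÷2 = 17 each, +1 to first 1
Round 5: Elkhorn=42 Greywater=46 → close Elkhorn (overflow 37)
  42÷1 = 42 each, +1 to first 0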